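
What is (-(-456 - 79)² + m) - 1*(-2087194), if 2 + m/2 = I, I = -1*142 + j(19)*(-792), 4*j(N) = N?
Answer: 1793157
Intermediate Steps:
j(N) = N/4
I = -3904 (I = -1*142 + ((¼)*19)*(-792) = -142 + (19/4)*(-792) = -142 - 3762 = -3904)
m = -7812 (m = -4 + 2*(-3904) = -4 - 7808 = -7812)
(-(-456 - 79)² + m) - 1*(-2087194) = (-(-456 - 79)² - 7812) - 1*(-2087194) = (-1*(-535)² - 7812) + 2087194 = (-1*286225 - 7812) + 2087194 = (-286225 - 7812) + 2087194 = -294037 + 2087194 = 1793157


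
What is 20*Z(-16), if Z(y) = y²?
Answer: 5120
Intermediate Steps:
20*Z(-16) = 20*(-16)² = 20*256 = 5120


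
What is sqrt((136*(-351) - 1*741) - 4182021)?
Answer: I*sqrt(4230498) ≈ 2056.8*I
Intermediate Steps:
sqrt((136*(-351) - 1*741) - 4182021) = sqrt((-47736 - 741) - 4182021) = sqrt(-48477 - 4182021) = sqrt(-4230498) = I*sqrt(4230498)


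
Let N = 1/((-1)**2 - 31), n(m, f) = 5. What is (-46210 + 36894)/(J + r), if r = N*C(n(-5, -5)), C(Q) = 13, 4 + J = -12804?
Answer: 279480/384253 ≈ 0.72733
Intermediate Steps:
J = -12808 (J = -4 - 12804 = -12808)
N = -1/30 (N = 1/(1 - 31) = 1/(-30) = -1/30 ≈ -0.033333)
r = -13/30 (r = -1/30*13 = -13/30 ≈ -0.43333)
(-46210 + 36894)/(J + r) = (-46210 + 36894)/(-12808 - 13/30) = -9316/(-384253/30) = -9316*(-30/384253) = 279480/384253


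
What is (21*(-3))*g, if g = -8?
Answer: 504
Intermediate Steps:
(21*(-3))*g = (21*(-3))*(-8) = -63*(-8) = 504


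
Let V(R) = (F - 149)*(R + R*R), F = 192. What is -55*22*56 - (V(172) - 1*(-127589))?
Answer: -1474857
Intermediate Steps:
V(R) = 43*R + 43*R² (V(R) = (192 - 149)*(R + R*R) = 43*(R + R²) = 43*R + 43*R²)
-55*22*56 - (V(172) - 1*(-127589)) = -55*22*56 - (43*172*(1 + 172) - 1*(-127589)) = -1210*56 - (43*172*173 + 127589) = -67760 - (1279508 + 127589) = -67760 - 1*1407097 = -67760 - 1407097 = -1474857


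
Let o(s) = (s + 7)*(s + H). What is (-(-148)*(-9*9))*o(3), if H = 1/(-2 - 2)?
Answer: -329670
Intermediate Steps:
H = -¼ (H = 1/(-4) = -¼ ≈ -0.25000)
o(s) = (7 + s)*(-¼ + s) (o(s) = (s + 7)*(s - ¼) = (7 + s)*(-¼ + s))
(-(-148)*(-9*9))*o(3) = (-(-148)*(-9*9))*(-7/4 + 3² + (27/4)*3) = (-(-148)*(-81))*(-7/4 + 9 + 81/4) = -148*81*(55/2) = -11988*55/2 = -329670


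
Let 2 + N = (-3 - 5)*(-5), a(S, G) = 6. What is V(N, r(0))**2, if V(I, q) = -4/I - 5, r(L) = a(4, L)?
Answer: 9409/361 ≈ 26.064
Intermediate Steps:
r(L) = 6
N = 38 (N = -2 + (-3 - 5)*(-5) = -2 - 8*(-5) = -2 + 40 = 38)
V(I, q) = -5 - 4/I
V(N, r(0))**2 = (-5 - 4/38)**2 = (-5 - 4*1/38)**2 = (-5 - 2/19)**2 = (-97/19)**2 = 9409/361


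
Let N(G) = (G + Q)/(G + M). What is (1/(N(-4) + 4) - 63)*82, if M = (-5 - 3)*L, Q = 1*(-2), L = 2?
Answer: -221318/43 ≈ -5146.9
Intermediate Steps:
Q = -2
M = -16 (M = (-5 - 3)*2 = -8*2 = -16)
N(G) = (-2 + G)/(-16 + G) (N(G) = (G - 2)/(G - 16) = (-2 + G)/(-16 + G))
(1/(N(-4) + 4) - 63)*82 = (1/((-2 - 4)/(-16 - 4) + 4) - 63)*82 = (1/(-6/(-20) + 4) - 63)*82 = (1/(-1/20*(-6) + 4) - 63)*82 = (1/(3/10 + 4) - 63)*82 = (1/(43/10) - 63)*82 = (10/43 - 63)*82 = -2699/43*82 = -221318/43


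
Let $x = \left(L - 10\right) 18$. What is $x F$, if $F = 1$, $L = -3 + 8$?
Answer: $-90$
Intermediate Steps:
$L = 5$
$x = -90$ ($x = \left(5 - 10\right) 18 = \left(-5\right) 18 = -90$)
$x F = \left(-90\right) 1 = -90$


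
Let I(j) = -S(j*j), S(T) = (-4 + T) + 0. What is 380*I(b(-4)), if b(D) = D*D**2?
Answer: -1554960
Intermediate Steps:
b(D) = D**3
S(T) = -4 + T
I(j) = 4 - j**2 (I(j) = -(-4 + j*j) = -(-4 + j**2) = 4 - j**2)
380*I(b(-4)) = 380*(4 - ((-4)**3)**2) = 380*(4 - 1*(-64)**2) = 380*(4 - 1*4096) = 380*(4 - 4096) = 380*(-4092) = -1554960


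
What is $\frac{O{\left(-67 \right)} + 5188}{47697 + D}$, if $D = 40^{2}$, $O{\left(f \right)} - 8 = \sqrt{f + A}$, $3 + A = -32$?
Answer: $\frac{5196}{49297} + \frac{i \sqrt{102}}{49297} \approx 0.1054 + 0.00020487 i$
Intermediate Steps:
$A = -35$ ($A = -3 - 32 = -35$)
$O{\left(f \right)} = 8 + \sqrt{-35 + f}$ ($O{\left(f \right)} = 8 + \sqrt{f - 35} = 8 + \sqrt{-35 + f}$)
$D = 1600$
$\frac{O{\left(-67 \right)} + 5188}{47697 + D} = \frac{\left(8 + \sqrt{-35 - 67}\right) + 5188}{47697 + 1600} = \frac{\left(8 + \sqrt{-102}\right) + 5188}{49297} = \left(\left(8 + i \sqrt{102}\right) + 5188\right) \frac{1}{49297} = \left(5196 + i \sqrt{102}\right) \frac{1}{49297} = \frac{5196}{49297} + \frac{i \sqrt{102}}{49297}$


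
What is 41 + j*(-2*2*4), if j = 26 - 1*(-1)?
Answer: -391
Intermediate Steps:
j = 27 (j = 26 + 1 = 27)
41 + j*(-2*2*4) = 41 + 27*(-2*2*4) = 41 + 27*(-4*4) = 41 + 27*(-16) = 41 - 432 = -391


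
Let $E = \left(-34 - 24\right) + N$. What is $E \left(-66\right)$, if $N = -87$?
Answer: $9570$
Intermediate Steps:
$E = -145$ ($E = \left(-34 - 24\right) - 87 = -58 - 87 = -145$)
$E \left(-66\right) = \left(-145\right) \left(-66\right) = 9570$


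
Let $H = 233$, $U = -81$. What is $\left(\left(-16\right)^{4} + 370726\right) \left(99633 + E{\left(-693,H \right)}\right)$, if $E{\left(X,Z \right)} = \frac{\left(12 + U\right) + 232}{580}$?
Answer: $\frac{12605202190693}{290} \approx 4.3466 \cdot 10^{10}$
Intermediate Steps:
$E{\left(X,Z \right)} = \frac{163}{580}$ ($E{\left(X,Z \right)} = \frac{\left(12 - 81\right) + 232}{580} = \left(-69 + 232\right) \frac{1}{580} = 163 \cdot \frac{1}{580} = \frac{163}{580}$)
$\left(\left(-16\right)^{4} + 370726\right) \left(99633 + E{\left(-693,H \right)}\right) = \left(\left(-16\right)^{4} + 370726\right) \left(99633 + \frac{163}{580}\right) = \left(65536 + 370726\right) \frac{57787303}{580} = 436262 \cdot \frac{57787303}{580} = \frac{12605202190693}{290}$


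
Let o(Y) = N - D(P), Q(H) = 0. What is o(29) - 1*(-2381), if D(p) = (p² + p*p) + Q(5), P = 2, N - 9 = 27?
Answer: 2409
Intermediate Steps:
N = 36 (N = 9 + 27 = 36)
D(p) = 2*p² (D(p) = (p² + p*p) + 0 = (p² + p²) + 0 = 2*p² + 0 = 2*p²)
o(Y) = 28 (o(Y) = 36 - 2*2² = 36 - 2*4 = 36 - 1*8 = 36 - 8 = 28)
o(29) - 1*(-2381) = 28 - 1*(-2381) = 28 + 2381 = 2409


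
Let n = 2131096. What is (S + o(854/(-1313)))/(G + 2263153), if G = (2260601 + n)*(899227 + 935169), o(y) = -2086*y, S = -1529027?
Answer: -2005831007/10577677252865645 ≈ -1.8963e-7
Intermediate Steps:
G = 8056111410012 (G = (2260601 + 2131096)*(899227 + 935169) = 4391697*1834396 = 8056111410012)
(S + o(854/(-1313)))/(G + 2263153) = (-1529027 - 1781444/(-1313))/(8056111410012 + 2263153) = (-1529027 - 1781444*(-1)/1313)/8056113673165 = (-1529027 - 2086*(-854/1313))*(1/8056113673165) = (-1529027 + 1781444/1313)*(1/8056113673165) = -2005831007/1313*1/8056113673165 = -2005831007/10577677252865645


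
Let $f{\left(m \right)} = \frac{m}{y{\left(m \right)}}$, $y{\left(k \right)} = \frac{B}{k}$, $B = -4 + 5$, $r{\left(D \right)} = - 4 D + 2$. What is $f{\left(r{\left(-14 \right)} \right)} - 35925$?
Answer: $-32561$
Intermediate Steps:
$r{\left(D \right)} = 2 - 4 D$
$B = 1$
$y{\left(k \right)} = \frac{1}{k}$ ($y{\left(k \right)} = 1 \frac{1}{k} = \frac{1}{k}$)
$f{\left(m \right)} = m^{2}$ ($f{\left(m \right)} = \frac{m}{\frac{1}{m}} = m m = m^{2}$)
$f{\left(r{\left(-14 \right)} \right)} - 35925 = \left(2 - -56\right)^{2} - 35925 = \left(2 + 56\right)^{2} - 35925 = 58^{2} - 35925 = 3364 - 35925 = -32561$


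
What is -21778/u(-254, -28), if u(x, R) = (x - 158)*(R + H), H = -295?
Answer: -10889/66538 ≈ -0.16365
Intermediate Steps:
u(x, R) = (-295 + R)*(-158 + x) (u(x, R) = (x - 158)*(R - 295) = (-158 + x)*(-295 + R) = (-295 + R)*(-158 + x))
-21778/u(-254, -28) = -21778/(46610 - 295*(-254) - 158*(-28) - 28*(-254)) = -21778/(46610 + 74930 + 4424 + 7112) = -21778/133076 = -21778*1/133076 = -10889/66538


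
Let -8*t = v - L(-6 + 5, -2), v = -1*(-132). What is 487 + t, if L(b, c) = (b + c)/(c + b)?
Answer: 3765/8 ≈ 470.63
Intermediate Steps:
L(b, c) = 1 (L(b, c) = (b + c)/(b + c) = 1)
v = 132
t = -131/8 (t = -(132 - 1*1)/8 = -(132 - 1)/8 = -⅛*131 = -131/8 ≈ -16.375)
487 + t = 487 - 131/8 = 3765/8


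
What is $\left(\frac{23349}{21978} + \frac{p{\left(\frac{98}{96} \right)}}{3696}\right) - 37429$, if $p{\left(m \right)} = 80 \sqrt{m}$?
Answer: $- \frac{274197071}{7326} + \frac{5 \sqrt{3}}{396} \approx -37428.0$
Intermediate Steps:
$\left(\frac{23349}{21978} + \frac{p{\left(\frac{98}{96} \right)}}{3696}\right) - 37429 = \left(\frac{23349}{21978} + \frac{80 \sqrt{\frac{98}{96}}}{3696}\right) - 37429 = \left(23349 \cdot \frac{1}{21978} + 80 \sqrt{98 \cdot \frac{1}{96}} \cdot \frac{1}{3696}\right) - 37429 = \left(\frac{7783}{7326} + 80 \sqrt{\frac{49}{48}} \cdot \frac{1}{3696}\right) - 37429 = \left(\frac{7783}{7326} + 80 \frac{7 \sqrt{3}}{12} \cdot \frac{1}{3696}\right) - 37429 = \left(\frac{7783}{7326} + \frac{140 \sqrt{3}}{3} \cdot \frac{1}{3696}\right) - 37429 = \left(\frac{7783}{7326} + \frac{5 \sqrt{3}}{396}\right) - 37429 = - \frac{274197071}{7326} + \frac{5 \sqrt{3}}{396}$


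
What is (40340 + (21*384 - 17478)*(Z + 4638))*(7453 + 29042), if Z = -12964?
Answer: 2861985489480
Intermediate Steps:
(40340 + (21*384 - 17478)*(Z + 4638))*(7453 + 29042) = (40340 + (21*384 - 17478)*(-12964 + 4638))*(7453 + 29042) = (40340 + (8064 - 17478)*(-8326))*36495 = (40340 - 9414*(-8326))*36495 = (40340 + 78380964)*36495 = 78421304*36495 = 2861985489480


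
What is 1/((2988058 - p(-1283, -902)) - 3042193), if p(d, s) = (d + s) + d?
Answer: -1/50667 ≈ -1.9737e-5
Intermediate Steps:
p(d, s) = s + 2*d
1/((2988058 - p(-1283, -902)) - 3042193) = 1/((2988058 - (-902 + 2*(-1283))) - 3042193) = 1/((2988058 - (-902 - 2566)) - 3042193) = 1/((2988058 - 1*(-3468)) - 3042193) = 1/((2988058 + 3468) - 3042193) = 1/(2991526 - 3042193) = 1/(-50667) = -1/50667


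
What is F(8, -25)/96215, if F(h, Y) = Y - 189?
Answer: -214/96215 ≈ -0.0022242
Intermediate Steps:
F(h, Y) = -189 + Y
F(8, -25)/96215 = (-189 - 25)/96215 = -214*1/96215 = -214/96215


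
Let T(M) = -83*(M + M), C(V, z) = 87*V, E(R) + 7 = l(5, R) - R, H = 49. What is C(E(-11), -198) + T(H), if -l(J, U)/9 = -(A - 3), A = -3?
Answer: -12484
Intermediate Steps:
l(J, U) = -54 (l(J, U) = -(-9)*(-3 - 3) = -(-9)*(-6) = -9*6 = -54)
E(R) = -61 - R (E(R) = -7 + (-54 - R) = -61 - R)
T(M) = -166*M
C(E(-11), -198) + T(H) = 87*(-61 - 1*(-11)) - 166*49 = 87*(-61 + 11) - 8134 = 87*(-50) - 8134 = -4350 - 8134 = -12484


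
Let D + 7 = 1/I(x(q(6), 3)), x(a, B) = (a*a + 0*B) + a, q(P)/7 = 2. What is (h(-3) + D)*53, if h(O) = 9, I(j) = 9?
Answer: 1007/9 ≈ 111.89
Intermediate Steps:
q(P) = 14 (q(P) = 7*2 = 14)
x(a, B) = a + a² (x(a, B) = (a² + 0) + a = a² + a = a + a²)
D = -62/9 (D = -7 + 1/9 = -7 + ⅑ = -62/9 ≈ -6.8889)
(h(-3) + D)*53 = (9 - 62/9)*53 = (19/9)*53 = 1007/9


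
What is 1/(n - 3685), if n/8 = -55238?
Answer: -1/445589 ≈ -2.2442e-6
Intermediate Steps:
n = -441904 (n = 8*(-55238) = -441904)
1/(n - 3685) = 1/(-441904 - 3685) = 1/(-445589) = -1/445589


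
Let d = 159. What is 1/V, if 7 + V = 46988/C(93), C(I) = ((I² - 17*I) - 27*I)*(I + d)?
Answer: -287091/1997890 ≈ -0.14370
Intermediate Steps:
C(I) = (159 + I)*(I² - 44*I) (C(I) = ((I² - 17*I) - 27*I)*(I + 159) = (I² - 44*I)*(159 + I) = (159 + I)*(I² - 44*I))
V = -1997890/287091 (V = -7 + 46988/((93*(-6996 + 93² + 115*93))) = -7 + 46988/((93*(-6996 + 8649 + 10695))) = -7 + 46988/((93*12348)) = -7 + 46988/1148364 = -7 + 46988*(1/1148364) = -7 + 11747/287091 = -1997890/287091 ≈ -6.9591)
1/V = 1/(-1997890/287091) = -287091/1997890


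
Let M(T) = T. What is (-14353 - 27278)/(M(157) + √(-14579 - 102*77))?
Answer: -2178689/15694 + 13877*I*√22433/15694 ≈ -138.82 + 132.44*I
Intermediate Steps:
(-14353 - 27278)/(M(157) + √(-14579 - 102*77)) = (-14353 - 27278)/(157 + √(-14579 - 102*77)) = -41631/(157 + √(-14579 - 7854)) = -41631/(157 + √(-22433)) = -41631/(157 + I*√22433)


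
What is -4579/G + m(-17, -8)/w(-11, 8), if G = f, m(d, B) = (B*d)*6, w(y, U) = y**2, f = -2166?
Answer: 122185/13794 ≈ 8.8578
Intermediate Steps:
m(d, B) = 6*B*d
G = -2166
-4579/G + m(-17, -8)/w(-11, 8) = -4579/(-2166) + (6*(-8)*(-17))/((-11)**2) = -4579*(-1/2166) + 816/121 = 241/114 + 816*(1/121) = 241/114 + 816/121 = 122185/13794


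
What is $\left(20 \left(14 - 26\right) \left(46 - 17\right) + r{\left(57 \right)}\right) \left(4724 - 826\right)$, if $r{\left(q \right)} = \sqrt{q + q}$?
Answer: $-27130080 + 3898 \sqrt{114} \approx -2.7088 \cdot 10^{7}$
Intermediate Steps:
$r{\left(q \right)} = \sqrt{2} \sqrt{q}$ ($r{\left(q \right)} = \sqrt{2 q} = \sqrt{2} \sqrt{q}$)
$\left(20 \left(14 - 26\right) \left(46 - 17\right) + r{\left(57 \right)}\right) \left(4724 - 826\right) = \left(20 \left(14 - 26\right) \left(46 - 17\right) + \sqrt{2} \sqrt{57}\right) \left(4724 - 826\right) = \left(20 \left(\left(-12\right) 29\right) + \sqrt{114}\right) 3898 = \left(20 \left(-348\right) + \sqrt{114}\right) 3898 = \left(-6960 + \sqrt{114}\right) 3898 = -27130080 + 3898 \sqrt{114}$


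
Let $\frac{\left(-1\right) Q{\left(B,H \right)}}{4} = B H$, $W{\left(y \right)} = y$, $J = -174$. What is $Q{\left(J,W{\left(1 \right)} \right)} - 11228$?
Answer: $-10532$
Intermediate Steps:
$Q{\left(B,H \right)} = - 4 B H$
$Q{\left(J,W{\left(1 \right)} \right)} - 11228 = \left(-4\right) \left(-174\right) 1 - 11228 = 696 - 11228 = -10532$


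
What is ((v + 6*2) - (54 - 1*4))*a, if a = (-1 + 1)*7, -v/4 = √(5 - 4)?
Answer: 0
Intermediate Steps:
v = -4 (v = -4*√(5 - 4) = -4*√1 = -4*1 = -4)
a = 0 (a = 0*7 = 0)
((v + 6*2) - (54 - 1*4))*a = ((-4 + 6*2) - (54 - 1*4))*0 = ((-4 + 12) - (54 - 4))*0 = (8 - 1*50)*0 = (8 - 50)*0 = -42*0 = 0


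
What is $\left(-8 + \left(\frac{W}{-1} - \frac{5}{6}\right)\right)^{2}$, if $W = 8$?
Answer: $\frac{10201}{36} \approx 283.36$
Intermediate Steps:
$\left(-8 + \left(\frac{W}{-1} - \frac{5}{6}\right)\right)^{2} = \left(-8 + \left(\frac{8}{-1} - \frac{5}{6}\right)\right)^{2} = \left(-8 + \left(8 \left(-1\right) - \frac{5}{6}\right)\right)^{2} = \left(-8 - \frac{53}{6}\right)^{2} = \left(- \frac{101}{6}\right)^{2} = \frac{10201}{36}$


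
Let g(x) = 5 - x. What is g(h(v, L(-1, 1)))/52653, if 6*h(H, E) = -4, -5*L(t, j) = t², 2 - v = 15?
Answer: 17/157959 ≈ 0.00010762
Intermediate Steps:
v = -13 (v = 2 - 1*15 = 2 - 15 = -13)
L(t, j) = -t²/5
h(H, E) = -⅔ (h(H, E) = (⅙)*(-4) = -⅔)
g(h(v, L(-1, 1)))/52653 = (5 - 1*(-⅔))/52653 = (5 + ⅔)*(1/52653) = (17/3)*(1/52653) = 17/157959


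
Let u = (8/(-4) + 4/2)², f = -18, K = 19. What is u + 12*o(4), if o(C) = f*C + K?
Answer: -636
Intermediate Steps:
o(C) = 19 - 18*C (o(C) = -18*C + 19 = 19 - 18*C)
u = 0 (u = (8*(-¼) + 4*(½))² = (-2 + 2)² = 0² = 0)
u + 12*o(4) = 0 + 12*(19 - 18*4) = 0 + 12*(19 - 72) = 0 + 12*(-53) = 0 - 636 = -636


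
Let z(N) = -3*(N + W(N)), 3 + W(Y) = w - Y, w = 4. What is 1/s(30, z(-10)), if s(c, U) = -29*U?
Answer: 1/87 ≈ 0.011494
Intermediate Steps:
W(Y) = 1 - Y (W(Y) = -3 + (4 - Y) = 1 - Y)
z(N) = -3 (z(N) = -3*(N + (1 - N)) = -3*1 = -3)
1/s(30, z(-10)) = 1/(-29*(-3)) = 1/87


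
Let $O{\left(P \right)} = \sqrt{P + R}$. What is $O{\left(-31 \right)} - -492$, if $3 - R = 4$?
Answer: $492 + 4 i \sqrt{2} \approx 492.0 + 5.6569 i$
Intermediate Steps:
$R = -1$ ($R = 3 - 4 = -1$)
$O{\left(P \right)} = \sqrt{-1 + P}$ ($O{\left(P \right)} = \sqrt{P - 1} = \sqrt{-1 + P}$)
$O{\left(-31 \right)} - -492 = \sqrt{-1 - 31} - -492 = \sqrt{-32} + 492 = 4 i \sqrt{2} + 492 = 492 + 4 i \sqrt{2}$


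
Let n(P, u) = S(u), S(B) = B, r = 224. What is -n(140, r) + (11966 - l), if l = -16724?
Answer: 28466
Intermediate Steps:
n(P, u) = u
-n(140, r) + (11966 - l) = -1*224 + (11966 - 1*(-16724)) = -224 + (11966 + 16724) = -224 + 28690 = 28466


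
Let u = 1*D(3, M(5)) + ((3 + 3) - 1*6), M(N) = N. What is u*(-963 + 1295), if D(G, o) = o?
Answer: 1660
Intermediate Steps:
u = 5 (u = 1*5 + ((3 + 3) - 1*6) = 5 + (6 - 6) = 5 + 0 = 5)
u*(-963 + 1295) = 5*(-963 + 1295) = 5*332 = 1660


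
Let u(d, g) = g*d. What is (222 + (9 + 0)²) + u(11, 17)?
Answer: 490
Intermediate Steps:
u(d, g) = d*g
(222 + (9 + 0)²) + u(11, 17) = (222 + (9 + 0)²) + 11*17 = (222 + 9²) + 187 = (222 + 81) + 187 = 303 + 187 = 490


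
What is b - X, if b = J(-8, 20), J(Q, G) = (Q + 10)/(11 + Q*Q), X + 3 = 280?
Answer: -20773/75 ≈ -276.97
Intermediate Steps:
X = 277 (X = -3 + 280 = 277)
J(Q, G) = (10 + Q)/(11 + Q**2)
b = 2/75 (b = (10 - 8)/(11 + (-8)**2) = 2/(11 + 64) = 2/75 ≈ 0.026667)
b - X = 2/75 - 1*277 = 2/75 - 277 = -20773/75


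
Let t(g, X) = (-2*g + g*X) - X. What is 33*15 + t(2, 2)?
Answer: 493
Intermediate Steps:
t(g, X) = -X - 2*g + X*g (t(g, X) = (-2*g + X*g) - X = -X - 2*g + X*g)
33*15 + t(2, 2) = 33*15 + (-1*2 - 2*2 + 2*2) = 495 + (-2 - 4 + 4) = 495 - 2 = 493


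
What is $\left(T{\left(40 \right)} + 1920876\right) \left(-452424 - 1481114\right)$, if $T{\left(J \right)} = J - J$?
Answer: $-3714086739288$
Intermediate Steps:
$T{\left(J \right)} = 0$
$\left(T{\left(40 \right)} + 1920876\right) \left(-452424 - 1481114\right) = \left(0 + 1920876\right) \left(-452424 - 1481114\right) = 1920876 \left(-1933538\right) = -3714086739288$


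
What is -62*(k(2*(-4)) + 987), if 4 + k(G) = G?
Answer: -60450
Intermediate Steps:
k(G) = -4 + G
-62*(k(2*(-4)) + 987) = -62*((-4 + 2*(-4)) + 987) = -62*((-4 - 8) + 987) = -62*(-12 + 987) = -62*975 = -60450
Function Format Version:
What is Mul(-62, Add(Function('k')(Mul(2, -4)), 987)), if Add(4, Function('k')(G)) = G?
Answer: -60450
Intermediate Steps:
Function('k')(G) = Add(-4, G)
Mul(-62, Add(Function('k')(Mul(2, -4)), 987)) = Mul(-62, Add(Add(-4, Mul(2, -4)), 987)) = Mul(-62, Add(Add(-4, -8), 987)) = Mul(-62, Add(-12, 987)) = Mul(-62, 975) = -60450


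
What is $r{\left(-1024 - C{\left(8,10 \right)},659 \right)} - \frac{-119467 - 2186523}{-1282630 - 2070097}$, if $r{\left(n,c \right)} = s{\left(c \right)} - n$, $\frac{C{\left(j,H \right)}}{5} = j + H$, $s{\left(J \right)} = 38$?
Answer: $\frac{3860035514}{3352727} \approx 1151.3$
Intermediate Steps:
$C{\left(j,H \right)} = 5 H + 5 j$ ($C{\left(j,H \right)} = 5 \left(j + H\right) = 5 \left(H + j\right) = 5 H + 5 j$)
$r{\left(n,c \right)} = 38 - n$
$r{\left(-1024 - C{\left(8,10 \right)},659 \right)} - \frac{-119467 - 2186523}{-1282630 - 2070097} = \left(38 - \left(-1024 - \left(5 \cdot 10 + 5 \cdot 8\right)\right)\right) - \frac{-119467 - 2186523}{-1282630 - 2070097} = \left(38 - \left(-1024 - \left(50 + 40\right)\right)\right) - \frac{-119467 - 2186523}{-3352727} = \left(38 - \left(-1024 - 90\right)\right) - \left(-2305990\right) \left(- \frac{1}{3352727}\right) = \left(38 - \left(-1024 - 90\right)\right) - \frac{2305990}{3352727} = \left(38 - -1114\right) - \frac{2305990}{3352727} = \left(38 + 1114\right) - \frac{2305990}{3352727} = 1152 - \frac{2305990}{3352727} = \frac{3860035514}{3352727}$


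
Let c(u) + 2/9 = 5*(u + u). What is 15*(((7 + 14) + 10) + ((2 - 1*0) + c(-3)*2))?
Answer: -1235/3 ≈ -411.67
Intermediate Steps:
c(u) = -2/9 + 10*u (c(u) = -2/9 + 5*(u + u) = -2/9 + 5*(2*u) = -2/9 + 10*u)
15*(((7 + 14) + 10) + ((2 - 1*0) + c(-3)*2)) = 15*(((7 + 14) + 10) + ((2 - 1*0) + (-2/9 + 10*(-3))*2)) = 15*((21 + 10) + ((2 + 0) + (-2/9 - 30)*2)) = 15*(31 + (2 - 272/9*2)) = 15*(31 + (2 - 544/9)) = 15*(31 - 526/9) = 15*(-247/9) = -1235/3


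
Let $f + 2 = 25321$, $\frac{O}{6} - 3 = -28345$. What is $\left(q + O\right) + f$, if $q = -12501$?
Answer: $-157234$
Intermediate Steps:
$O = -170052$ ($O = 18 + 6 \left(-28345\right) = 18 - 170070 = -170052$)
$f = 25319$ ($f = -2 + 25321 = 25319$)
$\left(q + O\right) + f = \left(-12501 - 170052\right) + 25319 = -182553 + 25319 = -157234$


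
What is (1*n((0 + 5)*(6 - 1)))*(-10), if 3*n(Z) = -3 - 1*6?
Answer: 30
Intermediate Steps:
n(Z) = -3 (n(Z) = (-3 - 1*6)/3 = (-3 - 6)/3 = (1/3)*(-9) = -3)
(1*n((0 + 5)*(6 - 1)))*(-10) = (1*(-3))*(-10) = -3*(-10) = 30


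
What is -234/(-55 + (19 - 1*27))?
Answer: 26/7 ≈ 3.7143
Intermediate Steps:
-234/(-55 + (19 - 1*27)) = -234/(-55 + (19 - 27)) = -234/(-55 - 8) = -234/(-63) = -1/63*(-234) = 26/7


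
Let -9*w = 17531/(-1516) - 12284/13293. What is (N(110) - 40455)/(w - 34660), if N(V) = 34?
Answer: 7331144320332/6286021862593 ≈ 1.1663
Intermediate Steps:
w = 251662127/181369692 (w = -(17531/(-1516) - 12284/13293)/9 = -(17531*(-1/1516) - 12284*1/13293)/9 = -(-17531/1516 - 12284/13293)/9 = -1/9*(-251662127/20152188) = 251662127/181369692 ≈ 1.3876)
(N(110) - 40455)/(w - 34660) = (34 - 40455)/(251662127/181369692 - 34660) = -40421/(-6286021862593/181369692) = -40421*(-181369692/6286021862593) = 7331144320332/6286021862593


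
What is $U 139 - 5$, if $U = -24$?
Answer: $-3341$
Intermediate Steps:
$U 139 - 5 = \left(-24\right) 139 - 5 = -3336 - 5 = -3341$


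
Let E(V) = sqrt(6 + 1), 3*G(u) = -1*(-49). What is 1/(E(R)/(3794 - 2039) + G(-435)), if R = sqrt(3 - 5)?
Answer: 7186725/117383174 - 1755*sqrt(7)/821682218 ≈ 0.061219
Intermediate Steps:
G(u) = 49/3 (G(u) = (-1*(-49))/3 = (1/3)*49 = 49/3)
R = I*sqrt(2) (R = sqrt(-2) = I*sqrt(2) ≈ 1.4142*I)
E(V) = sqrt(7)
1/(E(R)/(3794 - 2039) + G(-435)) = 1/(sqrt(7)/(3794 - 2039) + 49/3) = 1/(sqrt(7)/1755 + 49/3) = 1/(49/3 + sqrt(7)/1755)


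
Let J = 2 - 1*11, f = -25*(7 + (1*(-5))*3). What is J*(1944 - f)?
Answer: -15696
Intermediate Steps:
f = 200 (f = -25*(7 - 5*3) = -25*(7 - 15) = -25*(-8) = 200)
J = -9 (J = 2 - 11 = -9)
J*(1944 - f) = -9*(1944 - 1*200) = -9*(1944 - 200) = -9*1744 = -15696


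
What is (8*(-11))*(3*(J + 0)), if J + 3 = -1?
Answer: 1056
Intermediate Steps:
J = -4 (J = -3 - 1 = -4)
(8*(-11))*(3*(J + 0)) = (8*(-11))*(3*(-4 + 0)) = -264*(-4) = -88*(-12) = 1056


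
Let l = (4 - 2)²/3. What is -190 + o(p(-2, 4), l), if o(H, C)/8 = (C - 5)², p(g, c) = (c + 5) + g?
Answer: -742/9 ≈ -82.444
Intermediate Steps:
p(g, c) = 5 + c + g (p(g, c) = (5 + c) + g = 5 + c + g)
l = 4/3 (l = 2²*(⅓) = 4*(⅓) = 4/3 ≈ 1.3333)
o(H, C) = 8*(-5 + C)² (o(H, C) = 8*(C - 5)² = 8*(-5 + C)²)
-190 + o(p(-2, 4), l) = -190 + 8*(-5 + 4/3)² = -190 + 8*(-11/3)² = -190 + 8*(121/9) = -190 + 968/9 = -742/9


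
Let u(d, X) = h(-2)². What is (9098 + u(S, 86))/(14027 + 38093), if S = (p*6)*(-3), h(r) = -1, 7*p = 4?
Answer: 9099/52120 ≈ 0.17458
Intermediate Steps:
p = 4/7 (p = (⅐)*4 = 4/7 ≈ 0.57143)
S = -72/7 (S = ((4/7)*6)*(-3) = (24/7)*(-3) = -72/7 ≈ -10.286)
u(d, X) = 1 (u(d, X) = (-1)² = 1)
(9098 + u(S, 86))/(14027 + 38093) = (9098 + 1)/(14027 + 38093) = 9099/52120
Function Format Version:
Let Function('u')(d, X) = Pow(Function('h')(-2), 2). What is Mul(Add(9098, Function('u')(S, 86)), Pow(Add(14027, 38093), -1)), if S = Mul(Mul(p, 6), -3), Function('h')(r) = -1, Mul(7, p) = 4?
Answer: Rational(9099, 52120) ≈ 0.17458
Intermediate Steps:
p = Rational(4, 7) (p = Mul(Rational(1, 7), 4) = Rational(4, 7) ≈ 0.57143)
S = Rational(-72, 7) (S = Mul(Mul(Rational(4, 7), 6), -3) = Mul(Rational(24, 7), -3) = Rational(-72, 7) ≈ -10.286)
Function('u')(d, X) = 1 (Function('u')(d, X) = Pow(-1, 2) = 1)
Mul(Add(9098, Function('u')(S, 86)), Pow(Add(14027, 38093), -1)) = Mul(Add(9098, 1), Pow(Add(14027, 38093), -1)) = Mul(9099, Pow(52120, -1)) = Mul(9099, Rational(1, 52120)) = Rational(9099, 52120)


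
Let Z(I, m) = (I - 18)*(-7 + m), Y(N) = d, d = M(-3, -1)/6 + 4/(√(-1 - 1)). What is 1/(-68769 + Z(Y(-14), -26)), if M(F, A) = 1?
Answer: -272722/18594357169 - 264*I*√2/18594357169 ≈ -1.4667e-5 - 2.0079e-8*I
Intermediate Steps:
d = ⅙ - 2*I*√2 (d = 1/6 + 4/(√(-1 - 1)) = 1*(⅙) + 4/(√(-2)) = ⅙ + 4/((I*√2)) = ⅙ + 4*(-I*√2/2) = ⅙ - 2*I*√2 ≈ 0.16667 - 2.8284*I)
Y(N) = ⅙ - 2*I*√2
Z(I, m) = (-18 + I)*(-7 + m)
1/(-68769 + Z(Y(-14), -26)) = 1/(-68769 + (126 - 18*(-26) - 7*(⅙ - 2*I*√2) + (⅙ - 2*I*√2)*(-26))) = 1/(-68769 + (126 + 468 + (-7/6 + 14*I*√2) + (-13/3 + 52*I*√2))) = 1/(-68769 + (1177/2 + 66*I*√2)) = 1/(-136361/2 + 66*I*√2)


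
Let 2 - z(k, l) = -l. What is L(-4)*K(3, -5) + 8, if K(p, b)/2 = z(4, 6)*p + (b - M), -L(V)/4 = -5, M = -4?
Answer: 928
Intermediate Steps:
L(V) = 20 (L(V) = -4*(-5) = 20)
z(k, l) = 2 + l (z(k, l) = 2 - (-1)*l = 2 + l)
K(p, b) = 8 + 2*b + 16*p (K(p, b) = 2*((2 + 6)*p + (b - 1*(-4))) = 2*(8*p + (b + 4)) = 2*(8*p + (4 + b)) = 2*(4 + b + 8*p) = 8 + 2*b + 16*p)
L(-4)*K(3, -5) + 8 = 20*(8 + 2*(-5) + 16*3) + 8 = 20*(8 - 10 + 48) + 8 = 20*46 + 8 = 920 + 8 = 928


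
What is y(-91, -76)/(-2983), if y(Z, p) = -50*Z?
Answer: -4550/2983 ≈ -1.5253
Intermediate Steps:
y(-91, -76)/(-2983) = -50*(-91)/(-2983) = 4550*(-1/2983) = -4550/2983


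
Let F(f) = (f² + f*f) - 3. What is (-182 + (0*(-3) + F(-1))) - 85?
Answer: -268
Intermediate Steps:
F(f) = -3 + 2*f² (F(f) = (f² + f²) - 3 = 2*f² - 3 = -3 + 2*f²)
(-182 + (0*(-3) + F(-1))) - 85 = (-182 + (0*(-3) + (-3 + 2*(-1)²))) - 85 = (-182 + (0 + (-3 + 2*1))) - 85 = (-182 + (0 + (-3 + 2))) - 85 = (-182 + (0 - 1)) - 85 = (-182 - 1) - 85 = -183 - 85 = -268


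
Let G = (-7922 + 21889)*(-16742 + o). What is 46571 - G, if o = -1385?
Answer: 253226380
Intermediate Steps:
G = -253179809 (G = (-7922 + 21889)*(-16742 - 1385) = 13967*(-18127) = -253179809)
46571 - G = 46571 - 1*(-253179809) = 46571 + 253179809 = 253226380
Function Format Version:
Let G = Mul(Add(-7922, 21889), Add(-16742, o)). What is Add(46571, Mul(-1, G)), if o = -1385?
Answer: 253226380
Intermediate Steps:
G = -253179809 (G = Mul(Add(-7922, 21889), Add(-16742, -1385)) = Mul(13967, -18127) = -253179809)
Add(46571, Mul(-1, G)) = Add(46571, Mul(-1, -253179809)) = Add(46571, 253179809) = 253226380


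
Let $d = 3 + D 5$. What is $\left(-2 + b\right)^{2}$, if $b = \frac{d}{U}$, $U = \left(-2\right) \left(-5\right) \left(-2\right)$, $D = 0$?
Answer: $\frac{1849}{400} \approx 4.6225$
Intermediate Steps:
$U = -20$ ($U = 10 \left(-2\right) = -20$)
$d = 3$ ($d = 3 + 0 \cdot 5 = 3 + 0 = 3$)
$b = - \frac{3}{20}$ ($b = \frac{3}{-20} = 3 \left(- \frac{1}{20}\right) = - \frac{3}{20} \approx -0.15$)
$\left(-2 + b\right)^{2} = \left(-2 - \frac{3}{20}\right)^{2} = \left(- \frac{43}{20}\right)^{2} = \frac{1849}{400}$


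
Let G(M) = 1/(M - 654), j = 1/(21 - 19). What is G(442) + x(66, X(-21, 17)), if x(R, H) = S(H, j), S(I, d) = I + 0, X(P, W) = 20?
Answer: 4239/212 ≈ 19.995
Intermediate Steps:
j = 1/2 ≈ 0.50000
G(M) = 1/(-654 + M)
S(I, d) = I
x(R, H) = H
G(442) + x(66, X(-21, 17)) = 1/(-654 + 442) + 20 = 1/(-212) + 20 = -1/212 + 20 = 4239/212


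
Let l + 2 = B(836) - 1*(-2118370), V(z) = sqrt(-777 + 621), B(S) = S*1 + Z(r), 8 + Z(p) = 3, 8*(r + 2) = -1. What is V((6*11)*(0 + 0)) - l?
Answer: -2119199 + 2*I*sqrt(39) ≈ -2.1192e+6 + 12.49*I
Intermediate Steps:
r = -17/8 (r = -2 + (1/8)*(-1) = -2 - 1/8 = -17/8 ≈ -2.1250)
Z(p) = -5 (Z(p) = -8 + 3 = -5)
B(S) = -5 + S (B(S) = S*1 - 5 = S - 5 = -5 + S)
V(z) = 2*I*sqrt(39) (V(z) = sqrt(-156) = 2*I*sqrt(39))
l = 2119199 (l = -2 + ((-5 + 836) - 1*(-2118370)) = -2 + (831 + 2118370) = -2 + 2119201 = 2119199)
V((6*11)*(0 + 0)) - l = 2*I*sqrt(39) - 1*2119199 = 2*I*sqrt(39) - 2119199 = -2119199 + 2*I*sqrt(39)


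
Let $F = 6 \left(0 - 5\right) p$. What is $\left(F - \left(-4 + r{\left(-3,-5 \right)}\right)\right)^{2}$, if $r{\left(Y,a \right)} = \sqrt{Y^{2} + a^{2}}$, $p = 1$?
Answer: $\left(26 + \sqrt{34}\right)^{2} \approx 1013.2$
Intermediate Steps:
$F = -30$ ($F = 6 \left(0 - 5\right) 1 = 6 \left(-5\right) 1 = \left(-30\right) 1 = -30$)
$\left(F - \left(-4 + r{\left(-3,-5 \right)}\right)\right)^{2} = \left(-30 + \left(4 - \sqrt{\left(-3\right)^{2} + \left(-5\right)^{2}}\right)\right)^{2} = \left(-30 + \left(4 - \sqrt{9 + 25}\right)\right)^{2} = \left(-30 + \left(4 - \sqrt{34}\right)\right)^{2} = \left(-26 - \sqrt{34}\right)^{2}$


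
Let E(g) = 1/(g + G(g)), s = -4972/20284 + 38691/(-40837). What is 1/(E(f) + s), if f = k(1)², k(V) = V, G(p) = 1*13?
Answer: -263561998/295489991 ≈ -0.89195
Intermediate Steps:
G(p) = 13
f = 1 (f = 1² = 1)
s = -22451132/18825857 (s = -4972*1/20284 + 38691*(-1/40837) = -113/461 - 38691/40837 = -22451132/18825857 ≈ -1.1926)
E(g) = 1/(13 + g) (E(g) = 1/(g + 13) = 1/(13 + g))
1/(E(f) + s) = 1/(1/(13 + 1) - 22451132/18825857) = 1/(1/14 - 22451132/18825857) = 1/(-295489991/263561998) = -263561998/295489991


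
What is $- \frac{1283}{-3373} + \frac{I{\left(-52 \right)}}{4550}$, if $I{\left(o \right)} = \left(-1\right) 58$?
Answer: $\frac{2821008}{7673575} \approx 0.36763$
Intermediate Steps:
$I{\left(o \right)} = -58$
$- \frac{1283}{-3373} + \frac{I{\left(-52 \right)}}{4550} = - \frac{1283}{-3373} - \frac{58}{4550} = \left(-1283\right) \left(- \frac{1}{3373}\right) - \frac{29}{2275} = \frac{1283}{3373} - \frac{29}{2275} = \frac{2821008}{7673575}$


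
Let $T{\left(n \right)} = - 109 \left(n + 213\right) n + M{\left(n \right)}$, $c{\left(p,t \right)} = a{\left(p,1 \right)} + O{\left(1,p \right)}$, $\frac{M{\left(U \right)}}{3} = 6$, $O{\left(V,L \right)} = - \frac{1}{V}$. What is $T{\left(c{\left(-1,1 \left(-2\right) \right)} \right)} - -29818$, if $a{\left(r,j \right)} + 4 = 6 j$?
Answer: $6510$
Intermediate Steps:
$a{\left(r,j \right)} = -4 + 6 j$
$M{\left(U \right)} = 18$ ($M{\left(U \right)} = 3 \cdot 6 = 18$)
$c{\left(p,t \right)} = 1$ ($c{\left(p,t \right)} = \left(-4 + 6 \cdot 1\right) - 1^{-1} = \left(-4 + 6\right) - 1 = 2 - 1 = 1$)
$T{\left(n \right)} = 18 + n \left(-23217 - 109 n\right)$ ($T{\left(n \right)} = - 109 \left(n + 213\right) n + 18 = - 109 \left(213 + n\right) n + 18 = \left(-23217 - 109 n\right) n + 18 = n \left(-23217 - 109 n\right) + 18 = 18 + n \left(-23217 - 109 n\right)$)
$T{\left(c{\left(-1,1 \left(-2\right) \right)} \right)} - -29818 = \left(18 - 23217 - 109 \cdot 1^{2}\right) - -29818 = \left(18 - 23217 - 109\right) + 29818 = -23308 + 29818 = 6510$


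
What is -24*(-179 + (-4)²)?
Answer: 3912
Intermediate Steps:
-24*(-179 + (-4)²) = -24*(-179 + 16) = -24*(-163) = 3912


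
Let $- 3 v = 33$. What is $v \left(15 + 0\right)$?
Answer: $-165$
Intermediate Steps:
$v = -11$ ($v = \left(- \frac{1}{3}\right) 33 = -11$)
$v \left(15 + 0\right) = - 11 \left(15 + 0\right) = \left(-11\right) 15 = -165$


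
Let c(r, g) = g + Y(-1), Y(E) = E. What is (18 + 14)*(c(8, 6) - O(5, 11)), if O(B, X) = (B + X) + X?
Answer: -704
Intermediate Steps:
O(B, X) = B + 2*X
c(r, g) = -1 + g (c(r, g) = g - 1 = -1 + g)
(18 + 14)*(c(8, 6) - O(5, 11)) = (18 + 14)*((-1 + 6) - (5 + 2*11)) = 32*(5 - (5 + 22)) = 32*(5 - 1*27) = 32*(5 - 27) = 32*(-22) = -704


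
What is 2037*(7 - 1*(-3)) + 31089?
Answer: 51459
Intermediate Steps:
2037*(7 - 1*(-3)) + 31089 = 2037*(7 + 3) + 31089 = 2037*10 + 31089 = 20370 + 31089 = 51459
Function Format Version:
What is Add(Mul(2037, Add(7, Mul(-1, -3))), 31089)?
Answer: 51459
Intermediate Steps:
Add(Mul(2037, Add(7, Mul(-1, -3))), 31089) = Add(Mul(2037, Add(7, 3)), 31089) = Add(Mul(2037, 10), 31089) = Add(20370, 31089) = 51459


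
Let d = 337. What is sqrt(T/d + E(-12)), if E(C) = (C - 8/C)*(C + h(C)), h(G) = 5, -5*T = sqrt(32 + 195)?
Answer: sqrt(2027206650 - 15165*sqrt(227))/5055 ≈ 8.9064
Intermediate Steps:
T = -sqrt(227)/5 (T = -sqrt(32 + 195)/5 = -sqrt(227)/5 ≈ -3.0133)
E(C) = (5 + C)*(C - 8/C) (E(C) = (C - 8/C)*(C + 5) = (C - 8/C)*(5 + C) = (5 + C)*(C - 8/C))
sqrt(T/d + E(-12)) = sqrt(-sqrt(227)/5/337 + (-8 + (-12)**2 - 40/(-12) + 5*(-12))) = sqrt(-sqrt(227)/5*(1/337) + (-8 + 144 - 40*(-1/12) - 60)) = sqrt(-sqrt(227)/1685 + (-8 + 144 + 10/3 - 60)) = sqrt(-sqrt(227)/1685 + 238/3) = sqrt(238/3 - sqrt(227)/1685)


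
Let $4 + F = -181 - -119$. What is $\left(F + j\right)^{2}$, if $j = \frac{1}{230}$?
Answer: $\frac{230402041}{52900} \approx 4355.4$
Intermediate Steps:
$F = -66$ ($F = -4 - 62 = -66$)
$j = \frac{1}{230} \approx 0.0043478$
$\left(F + j\right)^{2} = \left(-66 + \frac{1}{230}\right)^{2} = \left(- \frac{15179}{230}\right)^{2} = \frac{230402041}{52900}$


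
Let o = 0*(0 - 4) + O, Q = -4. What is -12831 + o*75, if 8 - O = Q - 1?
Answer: -11856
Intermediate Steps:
O = 13 (O = 8 - (-4 - 1) = 8 - 1*(-5) = 8 + 5 = 13)
o = 13 (o = 0*(0 - 4) + 13 = 0*(-4) + 13 = 0 + 13 = 13)
-12831 + o*75 = -12831 + 13*75 = -12831 + 975 = -11856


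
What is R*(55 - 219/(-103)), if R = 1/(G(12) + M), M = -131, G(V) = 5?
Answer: -2942/6489 ≈ -0.45338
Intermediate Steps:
R = -1/126 (R = 1/(5 - 131) = 1/(-126) = -1/126 ≈ -0.0079365)
R*(55 - 219/(-103)) = -(55 - 219/(-103))/126 = -(55 - 219*(-1/103))/126 = -(55 + 219/103)/126 = -1/126*5884/103 = -2942/6489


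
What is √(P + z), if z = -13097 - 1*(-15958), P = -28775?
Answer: I*√25914 ≈ 160.98*I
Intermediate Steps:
z = 2861 (z = -13097 + 15958 = 2861)
√(P + z) = √(-28775 + 2861) = √(-25914) = I*√25914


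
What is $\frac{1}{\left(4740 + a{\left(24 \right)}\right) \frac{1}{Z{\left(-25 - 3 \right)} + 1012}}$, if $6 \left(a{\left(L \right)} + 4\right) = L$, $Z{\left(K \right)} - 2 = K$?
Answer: $\frac{493}{2370} \approx 0.20802$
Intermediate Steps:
$Z{\left(K \right)} = 2 + K$
$a{\left(L \right)} = -4 + \frac{L}{6}$
$\frac{1}{\left(4740 + a{\left(24 \right)}\right) \frac{1}{Z{\left(-25 - 3 \right)} + 1012}} = \frac{1}{\left(4740 + \left(-4 + \frac{1}{6} \cdot 24\right)\right) \frac{1}{\left(2 - 28\right) + 1012}} = \frac{1}{\left(4740 + \left(-4 + 4\right)\right) \frac{1}{\left(2 - 28\right) + 1012}} = \frac{1}{\left(4740 + 0\right) \frac{1}{-26 + 1012}} = \frac{1}{4740 \cdot \frac{1}{986}} = \frac{1}{\frac{2370}{493}} = \frac{493}{2370}$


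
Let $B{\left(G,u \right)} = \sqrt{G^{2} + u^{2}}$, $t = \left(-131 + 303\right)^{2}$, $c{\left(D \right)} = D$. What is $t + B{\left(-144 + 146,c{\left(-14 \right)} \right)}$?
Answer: $29584 + 10 \sqrt{2} \approx 29598.0$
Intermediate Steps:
$t = 29584$ ($t = 172^{2} = 29584$)
$t + B{\left(-144 + 146,c{\left(-14 \right)} \right)} = 29584 + \sqrt{\left(-144 + 146\right)^{2} + \left(-14\right)^{2}} = 29584 + \sqrt{2^{2} + 196} = 29584 + \sqrt{4 + 196} = 29584 + \sqrt{200} = 29584 + 10 \sqrt{2}$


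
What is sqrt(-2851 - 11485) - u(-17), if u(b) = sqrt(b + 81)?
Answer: -8 + 32*I*sqrt(14) ≈ -8.0 + 119.73*I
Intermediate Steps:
u(b) = sqrt(81 + b)
sqrt(-2851 - 11485) - u(-17) = sqrt(-2851 - 11485) - sqrt(81 - 17) = sqrt(-14336) - sqrt(64) = 32*I*sqrt(14) - 1*8 = 32*I*sqrt(14) - 8 = -8 + 32*I*sqrt(14)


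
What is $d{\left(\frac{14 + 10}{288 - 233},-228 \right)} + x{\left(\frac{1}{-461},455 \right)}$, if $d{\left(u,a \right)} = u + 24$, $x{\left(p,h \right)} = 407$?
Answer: $\frac{23729}{55} \approx 431.44$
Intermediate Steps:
$d{\left(u,a \right)} = 24 + u$
$d{\left(\frac{14 + 10}{288 - 233},-228 \right)} + x{\left(\frac{1}{-461},455 \right)} = \left(24 + \frac{14 + 10}{288 - 233}\right) + 407 = \left(24 + \frac{24}{55}\right) + 407 = \frac{1344}{55} + 407 = \frac{23729}{55}$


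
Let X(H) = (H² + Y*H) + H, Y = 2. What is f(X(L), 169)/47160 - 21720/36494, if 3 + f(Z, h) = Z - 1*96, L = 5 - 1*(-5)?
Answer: -511591943/860528520 ≈ -0.59451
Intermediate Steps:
L = 10 (L = 5 + 5 = 10)
X(H) = H² + 3*H (X(H) = (H² + 2*H) + H = H² + 3*H)
f(Z, h) = -99 + Z (f(Z, h) = -3 + (Z - 1*96) = -3 + (Z - 96) = -3 + (-96 + Z) = -99 + Z)
f(X(L), 169)/47160 - 21720/36494 = (-99 + 10*(3 + 10))/47160 - 21720/36494 = (-99 + 10*13)*(1/47160) - 21720*1/36494 = (-99 + 130)*(1/47160) - 10860/18247 = 31*(1/47160) - 10860/18247 = 31/47160 - 10860/18247 = -511591943/860528520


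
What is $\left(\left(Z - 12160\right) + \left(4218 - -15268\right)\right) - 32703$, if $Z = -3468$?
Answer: $-28845$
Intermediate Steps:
$\left(\left(Z - 12160\right) + \left(4218 - -15268\right)\right) - 32703 = \left(\left(-3468 - 12160\right) + \left(4218 - -15268\right)\right) - 32703 = \left(-15628 + \left(4218 + 15268\right)\right) - 32703 = \left(-15628 + 19486\right) - 32703 = 3858 - 32703 = -28845$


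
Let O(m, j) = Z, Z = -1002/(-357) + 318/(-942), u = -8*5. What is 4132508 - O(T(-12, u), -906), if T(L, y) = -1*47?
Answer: 77207600833/18683 ≈ 4.1325e+6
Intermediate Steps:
u = -40
Z = 46131/18683 (Z = -1002*(-1/357) + 318*(-1/942) = 334/119 - 53/157 = 46131/18683 ≈ 2.4691)
T(L, y) = -47
O(m, j) = 46131/18683
4132508 - O(T(-12, u), -906) = 4132508 - 1*46131/18683 = 4132508 - 46131/18683 = 77207600833/18683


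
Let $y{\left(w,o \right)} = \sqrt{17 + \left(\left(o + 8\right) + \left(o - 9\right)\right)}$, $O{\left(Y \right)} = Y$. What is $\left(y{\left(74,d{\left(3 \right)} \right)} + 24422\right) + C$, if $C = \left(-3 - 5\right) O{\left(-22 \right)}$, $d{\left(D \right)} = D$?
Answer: $24598 + \sqrt{22} \approx 24603.0$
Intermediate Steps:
$y{\left(w,o \right)} = \sqrt{16 + 2 o}$ ($y{\left(w,o \right)} = \sqrt{17 + \left(\left(8 + o\right) + \left(o - 9\right)\right)} = \sqrt{17 + \left(\left(8 + o\right) + \left(-9 + o\right)\right)} = \sqrt{17 + \left(-1 + 2 o\right)} = \sqrt{16 + 2 o}$)
$C = 176$ ($C = \left(-3 - 5\right) \left(-22\right) = \left(-8\right) \left(-22\right) = 176$)
$\left(y{\left(74,d{\left(3 \right)} \right)} + 24422\right) + C = \left(\sqrt{16 + 2 \cdot 3} + 24422\right) + 176 = \left(\sqrt{16 + 6} + 24422\right) + 176 = \left(\sqrt{22} + 24422\right) + 176 = \left(24422 + \sqrt{22}\right) + 176 = 24598 + \sqrt{22}$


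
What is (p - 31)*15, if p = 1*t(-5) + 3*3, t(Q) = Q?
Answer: -405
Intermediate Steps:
p = 4 (p = 1*(-5) + 3*3 = -5 + 9 = 4)
(p - 31)*15 = (4 - 31)*15 = -27*15 = -405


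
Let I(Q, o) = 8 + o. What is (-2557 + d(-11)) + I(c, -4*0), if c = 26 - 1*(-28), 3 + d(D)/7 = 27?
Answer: -2381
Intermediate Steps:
d(D) = 168 (d(D) = -21 + 7*27 = -21 + 189 = 168)
c = 54 (c = 26 + 28 = 54)
(-2557 + d(-11)) + I(c, -4*0) = (-2557 + 168) + (8 - 4*0) = -2389 + (8 + 0) = -2389 + 8 = -2381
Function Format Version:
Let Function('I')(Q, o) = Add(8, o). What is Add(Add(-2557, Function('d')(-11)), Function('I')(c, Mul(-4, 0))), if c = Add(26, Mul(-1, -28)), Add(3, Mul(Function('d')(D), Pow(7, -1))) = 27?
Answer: -2381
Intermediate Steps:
Function('d')(D) = 168 (Function('d')(D) = Add(-21, Mul(7, 27)) = Add(-21, 189) = 168)
c = 54 (c = Add(26, 28) = 54)
Add(Add(-2557, Function('d')(-11)), Function('I')(c, Mul(-4, 0))) = Add(Add(-2557, 168), Add(8, Mul(-4, 0))) = Add(-2389, Add(8, 0)) = Add(-2389, 8) = -2381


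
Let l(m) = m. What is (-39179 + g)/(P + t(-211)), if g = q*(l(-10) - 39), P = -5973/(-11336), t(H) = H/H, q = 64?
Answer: -479682840/17309 ≈ -27713.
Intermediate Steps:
t(H) = 1
P = 5973/11336 (P = -5973*(-1/11336) = 5973/11336 ≈ 0.52691)
g = -3136 (g = 64*(-10 - 39) = 64*(-49) = -3136)
(-39179 + g)/(P + t(-211)) = (-39179 - 3136)/(5973/11336 + 1) = -42315/17309/11336 = -42315*11336/17309 = -479682840/17309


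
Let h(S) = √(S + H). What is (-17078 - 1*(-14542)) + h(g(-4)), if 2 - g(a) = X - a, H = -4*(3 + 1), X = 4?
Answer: -2536 + I*√22 ≈ -2536.0 + 4.6904*I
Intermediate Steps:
H = -16 (H = -4*4 = -16)
g(a) = -2 + a (g(a) = 2 - (4 - a) = 2 + (-4 + a) = -2 + a)
h(S) = √(-16 + S) (h(S) = √(S - 16) = √(-16 + S))
(-17078 - 1*(-14542)) + h(g(-4)) = (-17078 - 1*(-14542)) + √(-16 + (-2 - 4)) = (-17078 + 14542) + √(-16 - 6) = -2536 + √(-22) = -2536 + I*√22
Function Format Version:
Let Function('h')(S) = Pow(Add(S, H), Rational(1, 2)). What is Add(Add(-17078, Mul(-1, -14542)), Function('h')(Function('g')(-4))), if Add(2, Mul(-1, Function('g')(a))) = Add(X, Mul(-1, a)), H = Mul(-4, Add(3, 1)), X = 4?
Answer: Add(-2536, Mul(I, Pow(22, Rational(1, 2)))) ≈ Add(-2536.0, Mul(4.6904, I))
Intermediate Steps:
H = -16 (H = Mul(-4, 4) = -16)
Function('g')(a) = Add(-2, a) (Function('g')(a) = Add(2, Mul(-1, Add(4, Mul(-1, a)))) = Add(2, Add(-4, a)) = Add(-2, a))
Function('h')(S) = Pow(Add(-16, S), Rational(1, 2)) (Function('h')(S) = Pow(Add(S, -16), Rational(1, 2)) = Pow(Add(-16, S), Rational(1, 2)))
Add(Add(-17078, Mul(-1, -14542)), Function('h')(Function('g')(-4))) = Add(Add(-17078, Mul(-1, -14542)), Pow(Add(-16, Add(-2, -4)), Rational(1, 2))) = Add(Add(-17078, 14542), Pow(Add(-16, -6), Rational(1, 2))) = Add(-2536, Pow(-22, Rational(1, 2))) = Add(-2536, Mul(I, Pow(22, Rational(1, 2))))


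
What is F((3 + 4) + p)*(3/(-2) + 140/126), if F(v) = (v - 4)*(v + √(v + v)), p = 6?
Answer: -91/2 - 7*√26/2 ≈ -63.347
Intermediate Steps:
F(v) = (-4 + v)*(v + √2*√v) (F(v) = (-4 + v)*(v + √(2*v)) = (-4 + v)*(v + √2*√v))
F((3 + 4) + p)*(3/(-2) + 140/126) = (((3 + 4) + 6)² - 4*((3 + 4) + 6) + √2*((3 + 4) + 6)^(3/2) - 4*√2*√((3 + 4) + 6))*(3/(-2) + 140/126) = ((7 + 6)² - 4*(7 + 6) + √2*(7 + 6)^(3/2) - 4*√2*√(7 + 6))*(3*(-½) + 140*(1/126)) = (13² - 4*13 + √2*13^(3/2) - 4*√2*√13)*(-3/2 + 10/9) = (169 - 52 + √2*(13*√13) - 4*√26)*(-7/18) = (169 - 52 + 13*√26 - 4*√26)*(-7/18) = (117 + 9*√26)*(-7/18) = -91/2 - 7*√26/2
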